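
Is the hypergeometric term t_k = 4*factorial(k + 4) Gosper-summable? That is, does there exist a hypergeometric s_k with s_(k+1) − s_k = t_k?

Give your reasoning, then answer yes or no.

No. Not Gosper-summable.

Compute t_(k+1)/t_k: get k + 5.
A = k + 5, B = 1, C = 1.
f must satisfy (k + 5)·f(k+1) − (1)·f(k) = 1.
From deg A=1, deg B=0, deg C=0: d=-1.
Negative degree bound (-1): no f exists, t_k not Gosper-summable.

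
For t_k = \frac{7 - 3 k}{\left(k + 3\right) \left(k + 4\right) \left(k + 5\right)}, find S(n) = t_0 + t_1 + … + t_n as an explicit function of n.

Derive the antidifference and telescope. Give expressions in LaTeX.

S(n) = \frac{- n^{2} + 27 n + 28}{12 \left(n^{2} + 9 n + 20\right)}

Compute t_(k+1)/t_k: get (k + 3)*(3*k - 4)/((k + 6)*(3*k - 7)).
So A=k + 3 and B=k + 6, with C=k - 7/3.
Key eq: (k + 3)·f(k+1) = (k + 5)·f(k) + (k - 7/3).
deg f ≤ 2 (via 1,1,1).
Match coefficients ⇒ f(k) = k*(k - 29)/36.
Then R = B(k−1)f/C = k*(k - 29)*(k + 5)/(12*(3*k - 7)), so s_k = R(k)·t_k = k*(29 - k)/(12*(k + 3)*(k + 4)).
s_(k+1) − s_k = (7 - 3*k)/(k**3 + 12*k**2 + 47*k + 60) = t_k.
s_(n+1) = (-n**2 + 27*n + 28)/(12*(n**2 + 9*n + 20)) and s_(0) = 0, so S(n) = (-n**2 + 27*n + 28)/(12*(n**2 + 9*n + 20)).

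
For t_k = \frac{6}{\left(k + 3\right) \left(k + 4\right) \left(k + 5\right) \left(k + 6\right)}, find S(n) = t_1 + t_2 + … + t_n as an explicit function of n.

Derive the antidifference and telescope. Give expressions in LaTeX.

S(n) = \frac{n \left(n^{2} + 15 n + 74\right)}{60 \left(n^{3} + 15 n^{2} + 74 n + 120\right)}

Step 1: r(k) = (k + 3)/(k + 7).
Factor: A=k + 3; B=k + 7; C=1.
Key eq: (k + 3)·f(k+1) = (k + 6)·f(k) + (1).
deg f ≤ 3 (via 1,1,0).
Match coefficients ⇒ f(k) = k*(k**2 + 12*k + 47)/180.
So s_k = (B(k−1)f/C)·t_k = (k*(k + 6)*(k**2 + 12*k + 47)/180)·t_k = k*(k**2 + 12*k + 47)/(30*(k + 3)*(k + 4)*(k + 5)).
Δs = 6/(k**4 + 18*k**3 + 119*k**2 + 342*k + 360), as required.
s_(n+1) = (n**3 + 15*n**2 + 74*n + 60)/(30*(n**3 + 15*n**2 + 74*n + 120)) and s_(1) = 1/60, so S(n) = n*(n**2 + 15*n + 74)/(60*(n**3 + 15*n**2 + 74*n + 120)).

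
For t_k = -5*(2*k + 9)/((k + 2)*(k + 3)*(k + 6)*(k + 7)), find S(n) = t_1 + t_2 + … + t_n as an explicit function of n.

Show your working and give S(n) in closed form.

S(n) = 5*n*(-n - 10)/(21*(n**2 + 10*n + 21))

Ratio r(k) = (k + 2)*(k + 6)*(2*k + 11)/((k + 4)*(k + 8)*(2*k + 9)).
A = k + 2, B = k + 8, C = k**3 + 27*k**2/2 + 121*k/2 + 90.
Set up (k + 2)·f(k+1) − (k + 7)·f(k) − (k**3 + 27*k**2/2 + 121*k/2 + 90) = 0.
Degrees (1,1,3) ⇒ d ≤ 5.
Match coefficients ⇒ f(k) = k*(k + 3)*(k + 4)*(k + 5)*(k + 8)/24.
Certificate R = B(k−1)f/C = k*(k + 3)*(k + 7)*(k + 8)/(12*(2*k + 9)) gives s_k = 5*k*(-k - 8)/(12*(k**2 + 8*k + 12)).
Check: Δs_k = 5*(-2*k - 9)/(k**4 + 18*k**3 + 113*k**2 + 288*k + 252). ✓
Σ_(k=1)^n t_k = s_(n+1) − s_(1) = (5*(-n**2 - 10*n - 9)/(12*(n**2 + 10*n + 21))) − (-5/28), i.e. 5*n*(-n - 10)/(21*(n**2 + 10*n + 21)).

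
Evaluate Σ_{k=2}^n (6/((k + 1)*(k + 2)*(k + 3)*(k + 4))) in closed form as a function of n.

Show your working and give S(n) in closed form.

r(k) = (k + 1)/(k + 5) after simplifying.
Take A(k)=k + 1, B(k)=k + 5, C(k)=1.
Need (k + 1)·f(k+1) − (k + 4)·f(k) = 1.
From deg A=1, deg B=1, deg C=0: d=3.
Solving with deg f ≤ 3: f(k) = k*(k**2 + 6*k + 11)/18.
So s_k = (B(k−1)f/C)·t_k = (k*(k + 4)*(k**2 + 6*k + 11)/18)·t_k = k*(k**2 + 6*k + 11)/(3*(k + 1)*(k + 2)*(k + 3)).
Δs = 6/(k**4 + 10*k**3 + 35*k**2 + 50*k + 24), as required.
s_(n+1) = (n**3 + 9*n**2 + 26*n + 18)/(3*(n**3 + 9*n**2 + 26*n + 24)) and s_(2) = 3/10, so S(n) = (n**3 + 9*n**2 + 26*n - 36)/(30*(n**3 + 9*n**2 + 26*n + 24)).

S(n) = (n**3 + 9*n**2 + 26*n - 36)/(30*(n**3 + 9*n**2 + 26*n + 24))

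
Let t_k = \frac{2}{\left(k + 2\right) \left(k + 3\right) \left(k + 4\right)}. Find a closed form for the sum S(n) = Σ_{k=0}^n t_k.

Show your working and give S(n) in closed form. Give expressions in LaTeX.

S(n) = \frac{n^{2} + 7 n + 6}{6 \left(n^{2} + 7 n + 12\right)}

The ratio is (k + 2)/(k + 5).
A = k + 2, B = k + 5, C = 1.
f must satisfy (k + 2)·f(k+1) − (k + 4)·f(k) = 1.
d = 2 from the (1,1,0) case.
Coefficient equations give f(k) = k*(k + 5)/12.
So s_k = (B(k−1)f/C)·t_k = (k*(k + 4)*(k + 5)/12)·t_k = k*(k + 5)/(6*(k + 2)*(k + 3)).
Δs = 2/(k**3 + 9*k**2 + 26*k + 24), as required.
s_(n+1) = (n**2 + 7*n + 6)/(6*(n**2 + 7*n + 12)) and s_(0) = 0, so S(n) = (n**2 + 7*n + 6)/(6*(n**2 + 7*n + 12)).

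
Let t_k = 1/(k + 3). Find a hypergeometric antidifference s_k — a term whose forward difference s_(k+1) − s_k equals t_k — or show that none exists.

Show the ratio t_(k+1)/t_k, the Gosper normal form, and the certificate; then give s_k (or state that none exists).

Step 1: r(k) = (k + 3)/(k + 4).
Gosper form: A/B · C(k+1)/C(k) with A=k + 3, B=k + 4, C=1.
Need (k + 3)·f(k+1) − (k + 3)·f(k) = 1.
From deg A=1, deg B=1, deg C=0: d=0.
Put f(k) = c0: A·f(k+1) − B(k−1)·f(k) − C = -1; need -1 = 0 — inconsistent ⇒ no f, not summable.

not Gosper-summable; s_k does not exist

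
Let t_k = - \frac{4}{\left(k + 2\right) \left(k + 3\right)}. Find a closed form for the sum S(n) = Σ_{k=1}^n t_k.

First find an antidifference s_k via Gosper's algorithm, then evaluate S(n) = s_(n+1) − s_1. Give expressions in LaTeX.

Ratio r(k) = (k + 2)/(k + 4).
Gosper form: A/B · C(k+1)/C(k) with A=k + 2, B=k + 4, C=1.
Set up (k + 2)·f(k+1) − (k + 3)·f(k) − (1) = 0.
deg f ≤ 1 (via 1,1,0).
Solving with deg f ≤ 1: f(k) = k/2.
R(k) = B(k−1)·f(k)/C(k) = k*(k + 3)/2; s_k = R·t_k = -2*k/(k + 2).
s_(k+1) − s_k = -4/(k**2 + 5*k + 6) = t_k.
s_(n+1) = 2*(-n - 1)/(n + 3) and s_(1) = -2/3, so S(n) = -4*n/(3*n + 9).

S(n) = - \frac{4 n}{3 n + 9}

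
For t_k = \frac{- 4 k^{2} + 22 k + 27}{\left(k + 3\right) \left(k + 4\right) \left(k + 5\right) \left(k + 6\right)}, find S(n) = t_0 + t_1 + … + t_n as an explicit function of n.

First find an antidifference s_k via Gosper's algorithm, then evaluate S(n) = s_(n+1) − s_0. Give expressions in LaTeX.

S(n) = \frac{n^{3} + 135 n^{2} + 404 n + 270}{30 \left(n^{3} + 15 n^{2} + 74 n + 120\right)}

Compute t_(k+1)/t_k: get (k + 3)*(22*k - 4*(k + 1)**2 + 49)/((k + 7)*(-4*k**2 + 22*k + 27)).
A = k + 3, B = k + 7, C = k**2 - 11*k/2 - 27/4.
Key eq: (k + 3)·f(k+1) = (k + 6)·f(k) + (k**2 - 11*k/2 - 27/4).
From deg A=1, deg B=1, deg C=2: d=3.
A polynomial solution: f(k) = -k*(k**2 + 132*k + 137)/120.
Get s_k = R·t_k = k*(k**2 + 132*k + 137)/(30*(k + 3)*(k + 4)*(k + 5)) with R(k) = B(k−1)f(k)/C(k) = -k*(k + 6)*(k**2 + 132*k + 137)/(30*(4*k**2 - 22*k - 27)).
s_(k+1) − s_k = (-4*k**2 + 22*k + 27)/(k**4 + 18*k**3 + 119*k**2 + 342*k + 360) = t_k.
Evaluate: s_(n+1) = (n**3 + 135*n**2 + 404*n + 270)/(30*(n**3 + 15*n**2 + 74*n + 120)); subtract s_(0) = 0 ⇒ S(n) = (n**3 + 135*n**2 + 404*n + 270)/(30*(n**3 + 15*n**2 + 74*n + 120)).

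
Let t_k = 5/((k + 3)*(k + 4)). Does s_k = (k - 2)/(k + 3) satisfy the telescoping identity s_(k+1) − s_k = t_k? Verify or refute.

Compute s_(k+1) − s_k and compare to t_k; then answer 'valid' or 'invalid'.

s_(k+1) = (k - 1)/(k + 4)
s_(k+1) − s_k = 5/(k**2 + 7*k + 12)
(s_(k+1) − s_k) − t_k = 0

Valid — Δs_k = t_k.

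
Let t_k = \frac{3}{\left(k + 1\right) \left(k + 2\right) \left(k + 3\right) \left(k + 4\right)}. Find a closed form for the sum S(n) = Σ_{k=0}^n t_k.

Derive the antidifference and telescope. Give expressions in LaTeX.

r(k) = (k + 1)/(k + 5) after simplifying.
Gosper form: A/B · C(k+1)/C(k) with A=k + 1, B=k + 5, C=1.
Solve (k + 1)·f(k+1) − (k + 4)·f(k) = 1.
Degrees (1,1,0) ⇒ d ≤ 3.
Solve for f: f(k) = k*(k**2 + 6*k + 11)/18 (degree 3 ≤ 3).
Get s_k = R·t_k = k*(k**2 + 6*k + 11)/(6*(k + 1)*(k + 2)*(k + 3)) with R(k) = B(k−1)f(k)/C(k) = k*(k + 4)*(k**2 + 6*k + 11)/18.
s_(k+1) − s_k = 3/(k**4 + 10*k**3 + 35*k**2 + 50*k + 24) = t_k.
Evaluate: s_(n+1) = (n**3 + 9*n**2 + 26*n + 18)/(6*(n**3 + 9*n**2 + 26*n + 24)); subtract s_(0) = 0 ⇒ S(n) = (n**3 + 9*n**2 + 26*n + 18)/(6*(n**3 + 9*n**2 + 26*n + 24)).

S(n) = \frac{n^{3} + 9 n^{2} + 26 n + 18}{6 \left(n^{3} + 9 n^{2} + 26 n + 24\right)}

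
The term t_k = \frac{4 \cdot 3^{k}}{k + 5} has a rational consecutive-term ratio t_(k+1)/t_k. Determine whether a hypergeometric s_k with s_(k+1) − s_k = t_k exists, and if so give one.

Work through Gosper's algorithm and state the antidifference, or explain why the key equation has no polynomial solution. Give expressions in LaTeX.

The ratio is 3*(k + 5)/(k + 6).
Factor: A=3*k + 15; B=k + 6; C=1.
Solve (3*k + 15)·f(k+1) − (k + 5)·f(k) = 1.
From deg A=1, deg B=1, deg C=0: d=-1.
Negative degree bound (-1): no f exists, t_k not Gosper-summable.

none — t_k is not Gosper-summable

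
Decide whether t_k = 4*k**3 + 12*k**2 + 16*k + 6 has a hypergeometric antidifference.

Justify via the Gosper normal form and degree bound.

Yes. s_k = k**2*(k**2 + 2*k + 3).

Step 1: r(k) = (2*k**3 + 12*k**2 + 26*k + 19)/(2*k**3 + 6*k**2 + 8*k + 3).
Factor: A=1; B=1; C=k**3 + 3*k**2 + 4*k + 3/2.
Key eq: (1)·f(k+1) = (1)·f(k) + (k**3 + 3*k**2 + 4*k + 3/2).
d = 4 from the (0,0,3) case.
Coefficient equations give f(k) = k**2*(k**2 + 2*k + 3)/4.
So s_k = (B(k−1)f/C)·t_k = (k**2*(k**2 + 2*k + 3)/(2*(2*k**3 + 6*k**2 + 8*k + 3)))·t_k = k**2*(k**2 + 2*k + 3).
Check: Δs_k = 4*k**3 + 12*k**2 + 16*k + 6. ✓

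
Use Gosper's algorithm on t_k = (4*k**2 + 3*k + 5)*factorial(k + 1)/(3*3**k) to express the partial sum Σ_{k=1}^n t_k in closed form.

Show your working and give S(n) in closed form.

Step 1: r(k) = (k + 2)*(3*k + 4*(k + 1)**2 + 8)/(3*(4*k**2 + 3*k + 5)).
So A=k/3 + 2/3 and B=1, with C=k**2 + 3*k/4 + 5/4.
Key eq: (k/3 + 2/3)·f(k+1) = (1)·f(k) + (k**2 + 3*k/4 + 5/4).
Bound: deg f ≤ 1.
Coefficient equations give f(k) = 3*(4*k + 3)/4.
So s_k = (B(k−1)f/C)·t_k = (3*(4*k + 3)/(4*k**2 + 3*k + 5))·t_k = (4*k + 3)*factorial(k + 1)/3**k.
Verify: (4*k**2 + 3*k + 5)*factorial(k + 1)/(3*3**k) matches t_k.
Telescope: S(n) = s_(n+1) − s_(1) = 3**(-n - 1)*(4*n + 7)*factorial(n + 2) − (14/3) = 3**(-n - 1)*(-14*3**n + 4*n**3*factorial(n) + 19*n**2*factorial(n) + 29*n*factorial(n) + 14*factorial(n)).

S(n) = 3**(-n - 1)*(-14*3**n + 4*n**3*factorial(n) + 19*n**2*factorial(n) + 29*n*factorial(n) + 14*factorial(n))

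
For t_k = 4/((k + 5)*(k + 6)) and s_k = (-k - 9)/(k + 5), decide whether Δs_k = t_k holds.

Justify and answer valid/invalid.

s_(k+1) = (-k - 10)/(k + 6)
s_(k+1) − s_k = 4/(k**2 + 11*k + 30)
(s_(k+1) − s_k) − t_k = 0

valid; difference matches t_k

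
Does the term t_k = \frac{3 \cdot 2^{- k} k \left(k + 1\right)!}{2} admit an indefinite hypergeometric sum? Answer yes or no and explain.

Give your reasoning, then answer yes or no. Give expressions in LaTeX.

Yes. s_k = 3 \cdot 2^{- k} \left(k + 1\right)!.

The ratio is (k + 1)*(k + 2)/(2*k).
Gosper form: A/B · C(k+1)/C(k) with A=k/2 + 1, B=1, C=k.
Set up (k/2 + 1)·f(k+1) − (1)·f(k) − (k) = 0.
From deg A=1, deg B=0, deg C=1: d=0.
A polynomial solution: f(k) = 2.
R(k) = B(k−1)·f(k)/C(k) = 2/k; s_k = R·t_k = 3*factorial(k + 1)/2**k.
s_(k+1) − s_k = 3*k*factorial(k + 1)/(2*2**k) = t_k.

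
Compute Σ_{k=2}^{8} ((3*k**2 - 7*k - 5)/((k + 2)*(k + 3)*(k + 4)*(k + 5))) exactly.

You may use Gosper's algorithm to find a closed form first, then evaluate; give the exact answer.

Step 1: r(k) = (k + 2)*(7*k - 3*(k + 1)**2 + 12)/((k + 6)*(-3*k**2 + 7*k + 5)).
Take A(k)=k + 2, B(k)=k + 6, C(k)=k**2 - 7*k/3 - 5/3.
Solve (k + 2)·f(k+1) − (k + 5)·f(k) = k**2 - 7*k/3 - 5/3.
deg f ≤ 3 (via 1,1,2).
Match coefficients ⇒ f(k) = k*(k**2 - 15*k - 6)/24.
Get s_k = R·t_k = k*(k**2 - 15*k - 6)/(8*(k + 2)*(k + 3)*(k + 4)) with R(k) = B(k−1)f(k)/C(k) = k*(k + 5)*(k**2 - 15*k - 6)/(8*(3*k**2 - 7*k - 5)).
Verify: (3*k**2 - 7*k - 5)/(k**4 + 14*k**3 + 71*k**2 + 154*k + 120) matches t_k.
Sum = s_(9) − s_(2); s_(9) = -45/1144, s_(2) = -1/15 ⇒ 469/17160.

Σ = 469/17160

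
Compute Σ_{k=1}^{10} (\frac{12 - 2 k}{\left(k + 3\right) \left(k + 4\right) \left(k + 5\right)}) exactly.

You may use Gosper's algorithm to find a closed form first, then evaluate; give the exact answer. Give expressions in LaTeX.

Step 1: r(k) = (k - 5)*(k + 3)/((k - 6)*(k + 6)).
Gosper form: A/B · C(k+1)/C(k) with A=k + 3, B=k + 6, C=k - 6.
Set up (k + 3)·f(k+1) − (k + 5)·f(k) − (k - 6) = 0.
d = 2 from the (1,1,1) case.
Solve for f: f(k) = -k*(k + 15)/8 (degree 2 ≤ 2).
So s_k = (B(k−1)f/C)·t_k = (-k*(k + 5)*(k + 15)/(8*(k - 6)))·t_k = k*(k + 15)/(4*(k + 3)*(k + 4)).
Verify: 2*(6 - k)/(k**3 + 12*k**2 + 47*k + 60) matches t_k.
Sum = s_(11) − s_(1); s_(11) = 143/420, s_(1) = 1/5 ⇒ 59/420.

Σ = 59/420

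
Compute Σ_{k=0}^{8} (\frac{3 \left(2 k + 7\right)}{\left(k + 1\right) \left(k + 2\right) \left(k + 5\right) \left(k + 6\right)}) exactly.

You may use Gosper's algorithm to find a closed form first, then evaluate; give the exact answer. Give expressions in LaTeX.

r(k) = (k + 1)*(k + 5)*(2*k + 9)/((k + 3)*(k + 7)*(2*k + 7)) after simplifying.
Factor: A=k + 1; B=k + 7; C=k**3 + 21*k**2/2 + 73*k/2 + 42.
Key eq: (k + 1)·f(k+1) = (k + 6)·f(k) + (k**3 + 21*k**2/2 + 73*k/2 + 42).
d = 5 from the (1,1,3) case.
Match coefficients ⇒ f(k) = k*(k + 2)*(k + 3)*(k + 4)*(k + 6)/10.
Get s_k = R·t_k = 3*k*(k + 6)/(5*(k**2 + 6*k + 5)) with R(k) = B(k−1)f(k)/C(k) = k*(k + 2)*(k + 6)**2/(5*(2*k + 7)).
Check: Δs_k = 3*(2*k + 7)/(k**4 + 14*k**3 + 65*k**2 + 112*k + 60). ✓
Sum = s_(9) − s_(0); s_(9) = 81/140, s_(0) = 0 ⇒ 81/140.

Σ = 81/140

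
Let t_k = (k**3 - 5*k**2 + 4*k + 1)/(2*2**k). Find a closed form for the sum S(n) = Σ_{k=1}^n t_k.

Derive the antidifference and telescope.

S(n) = 2**(-n - 1)*(5*2**n - n**3 - n**2 - 2*n - 5)

t_(k+1)/t_k = (k**3 - 2*k**2 - 3*k + 1)/(2*(k**3 - 5*k**2 + 4*k + 1)).
So A=1/2 and B=1, with C=k**3 - 5*k**2 + 4*k + 1.
Key eq: (1/2)·f(k+1) = (1)·f(k) + (k**3 - 5*k**2 + 4*k + 1).
Degrees (0,0,3) ⇒ d ≤ 3.
Coefficient equations give f(k) = -2*(k**3 - 2*k**2 + 3*k + 3).
Then R = B(k−1)f/C = -2*(k**3 - 2*k**2 + 3*k + 3)/(k**3 - 5*k**2 + 4*k + 1), so s_k = R(k)·t_k = (-k**3 + 2*k**2 - 3*k - 3)/2**k.
Verify: (k**3 - 5*k**2 + 4*k + 1)/(2*2**k) matches t_k.
Σ_(k=1)^n t_k = s_(n+1) − s_(1) = (2**(-n - 1)*(-n**3 - n**2 - 2*n - 5)) − (-5/2), i.e. 2**(-n - 1)*(5*2**n - n**3 - n**2 - 2*n - 5).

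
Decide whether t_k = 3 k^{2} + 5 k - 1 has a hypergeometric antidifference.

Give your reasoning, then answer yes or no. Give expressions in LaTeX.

Yes. s_k = k \left(k^{2} + k - 3\right).

t_(k+1)/t_k = (3*k**2 + 11*k + 7)/(3*k**2 + 5*k - 1).
Gosper form: A/B · C(k+1)/C(k) with A=1, B=1, C=k**2 + 5*k/3 - 1/3.
Key eq: (1)·f(k+1) = (1)·f(k) + (k**2 + 5*k/3 - 1/3).
deg f ≤ 3 (via 0,0,2).
A polynomial solution: f(k) = k*(k**2 + k - 3)/3.
R(k) = B(k−1)·f(k)/C(k) = k*(k**2 + k - 3)/(3*k**2 + 5*k - 1); s_k = R·t_k = k*(k**2 + k - 3).
Check: Δs_k = 3*k**2 + 5*k - 1. ✓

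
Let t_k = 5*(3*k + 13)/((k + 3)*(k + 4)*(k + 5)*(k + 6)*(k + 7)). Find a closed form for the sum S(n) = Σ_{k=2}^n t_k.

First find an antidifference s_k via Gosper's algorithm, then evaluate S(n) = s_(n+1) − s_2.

t_(k+1)/t_k = (k + 3)*(3*k + 16)/((k + 8)*(3*k + 13)).
Gosper form: A/B · C(k+1)/C(k) with A=k + 3, B=k + 8, C=k + 13/3.
Set up (k + 3)·f(k+1) − (k + 7)·f(k) − (k + 13/3) = 0.
Bound: deg f ≤ 4.
Solving with deg f ≤ 4: f(k) = k*(k + 4)*(k**2 + 14*k + 63)/270.
So s_k = (B(k−1)f/C)·t_k = (k*(k + 4)*(k + 7)*(k**2 + 14*k + 63)/(90*(3*k + 13)))·t_k = k*(k**2 + 14*k + 63)/(18*(k**3 + 14*k**2 + 63*k + 90)).
Δs = 5*(3*k + 13)/(k**5 + 25*k**4 + 245*k**3 + 1175*k**2 + 2754*k + 2520), as required.
Telescope: S(n) = s_(n+1) − s_(2) = (n**3 + 17*n**2 + 94*n + 78)/(18*(n**3 + 17*n**2 + 94*n + 168)) − (19/504) = (n**3 + 17*n**2 + 94*n - 112)/(56*(n**3 + 17*n**2 + 94*n + 168)).

S(n) = (n**3 + 17*n**2 + 94*n - 112)/(56*(n**3 + 17*n**2 + 94*n + 168))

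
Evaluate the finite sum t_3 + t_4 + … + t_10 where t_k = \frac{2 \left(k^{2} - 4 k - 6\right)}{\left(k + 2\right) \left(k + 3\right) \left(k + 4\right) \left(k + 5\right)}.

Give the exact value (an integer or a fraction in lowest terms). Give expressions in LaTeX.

Step 1: r(k) = (k**3 - 13*k - 18)/(k**3 + 2*k**2 - 30*k - 36).
Take A(k)=k + 2, B(k)=k + 6, C(k)=k**2 - 4*k - 6.
Need (k + 2)·f(k+1) − (k + 5)·f(k) = k**2 - 4*k - 6.
Bound: deg f ≤ 3.
Coefficient equations give f(k) = -k*(k**2 + 33*k + 38)/24.
Certificate R = B(k−1)f/C = -k*(k + 5)*(k**2 + 33*k + 38)/(24*(k**2 - 4*k - 6)) gives s_k = k*(-k**2 - 33*k - 38)/(12*(k + 2)*(k + 3)*(k + 4)).
Check: Δs_k = 2*(k**2 - 4*k - 6)/(k**4 + 14*k**3 + 71*k**2 + 154*k + 120). ✓
Evaluate s at k=11 and k=3: -319/1820 and -73/420; difference -2/1365.

Σ = -2/1365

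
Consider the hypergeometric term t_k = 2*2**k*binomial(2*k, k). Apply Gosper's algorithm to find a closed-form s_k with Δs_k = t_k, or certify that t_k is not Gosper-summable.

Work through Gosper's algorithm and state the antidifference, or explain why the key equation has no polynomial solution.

none (Gosper's algorithm certifies no s_k)

t_(k+1)/t_k = 4*(2*k + 1)/(k + 1).
Factor: A=8*k + 4; B=k + 1; C=1.
f must satisfy (8*k + 4)·f(k+1) − (k)·f(k) = 1.
Bound: deg f ≤ -1.
d = -1 < 0 ⇒ no nonzero polynomial f; not summable.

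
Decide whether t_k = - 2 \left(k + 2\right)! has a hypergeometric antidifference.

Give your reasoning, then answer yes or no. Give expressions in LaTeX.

Ratio r(k) = k + 3.
Take A(k)=k + 3, B(k)=1, C(k)=1.
Set up (k + 3)·f(k+1) − (1)·f(k) − (1) = 0.
d = -1 from the (1,0,0) case.
Negative degree bound (-1): no f exists, t_k not Gosper-summable.

No; the degree bound rules out any f.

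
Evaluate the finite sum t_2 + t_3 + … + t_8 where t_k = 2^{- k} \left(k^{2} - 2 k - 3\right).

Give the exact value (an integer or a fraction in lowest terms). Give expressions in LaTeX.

The ratio is (k**2 - 4)/(2*(k**2 - 2*k - 3)).
Gosper form: A/B · C(k+1)/C(k) with A=1/2, B=1, C=k**2 - 2*k - 3.
f must satisfy (1/2)·f(k+1) − (1)·f(k) = k**2 - 2*k - 3.
Degrees (0,0,2) ⇒ d ≤ 2.
Coefficient equations give f(k) = -2*(k**2 - 2).
So s_k = (B(k−1)f/C)·t_k = (-2*(k**2 - 2)/((k - 3)*(k + 1)))·t_k = 2**(1 - k)*(2 - k**2).
Verify: (k**2 - 2*k - 3)/2**k matches t_k.
Sum = s_(9) − s_(2); s_(9) = -79/256, s_(2) = -1 ⇒ 177/256.

Σ = 177/256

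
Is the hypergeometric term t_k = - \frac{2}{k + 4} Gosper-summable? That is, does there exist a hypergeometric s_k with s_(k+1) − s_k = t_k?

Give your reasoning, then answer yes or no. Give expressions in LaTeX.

Compute t_(k+1)/t_k: get (k + 4)/(k + 5).
So A=k + 4 and B=k + 5, with C=1.
Need (k + 4)·f(k+1) − (k + 4)·f(k) = 1.
Bound: deg f ≤ 0.
Put f(k) = c0: A·f(k+1) − B(k−1)·f(k) − C = -1; need -1 = 0 — inconsistent ⇒ no f, not summable.

No — key equation has no polynomial f.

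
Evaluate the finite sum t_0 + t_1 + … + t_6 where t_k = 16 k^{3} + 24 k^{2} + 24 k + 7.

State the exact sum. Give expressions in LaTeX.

Σ = 9793

Step 1: r(k) = (16*k**3 + 72*k**2 + 120*k + 71)/(16*k**3 + 24*k**2 + 24*k + 7).
Normal form (A,B,C) = (1, 1, k**3 + 3*k**2/2 + 3*k/2 + 7/16).
Key eq: (1)·f(k+1) = (1)·f(k) + (k**3 + 3*k**2/2 + 3*k/2 + 7/16).
From deg A=0, deg B=0, deg C=3: d=4.
Match coefficients ⇒ f(k) = k*(4*k**3 + 4*k - 1)/16.
Then R = B(k−1)f/C = k*(4*k**3 + 4*k - 1)/(16*k**3 + 24*k**2 + 24*k + 7), so s_k = R(k)·t_k = k*(4*k**3 + 4*k - 1).
Δs = 16*k**3 + 24*k**2 + 24*k + 7, as required.
Sum = s_(7) − s_(0); s_(7) = 9793, s_(0) = 0 ⇒ 9793.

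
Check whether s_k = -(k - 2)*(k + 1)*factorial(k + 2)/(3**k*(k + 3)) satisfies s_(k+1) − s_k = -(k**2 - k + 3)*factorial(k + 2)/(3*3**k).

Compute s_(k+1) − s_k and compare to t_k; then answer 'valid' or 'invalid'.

Invalid: residual 2*(k**3 + 2*k**2 - 3*k + 15)*factorial(k + 2)/(3*3**k*(k + 3)*(k + 4)) ≠ 0.

s_(k+1) = -(k - 1)*(k + 2)*factorial(k + 3)/(3*3**k*(k + 4))
s_(k+1) − s_k = -(k**4 + 4*k**3 + 4*k**2 + 15*k + 6)*factorial(k + 2)/(3*3**k*(k + 3)*(k + 4))
(s_(k+1) − s_k) − t_k = 2*(k**3 + 2*k**2 - 3*k + 15)*factorial(k + 2)/(3*3**k*(k + 3)*(k + 4))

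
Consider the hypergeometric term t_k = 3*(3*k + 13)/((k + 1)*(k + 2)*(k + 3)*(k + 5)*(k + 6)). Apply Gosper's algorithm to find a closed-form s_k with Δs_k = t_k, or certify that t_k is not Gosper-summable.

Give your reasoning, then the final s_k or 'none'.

Ratio r(k) = (k + 1)*(k + 5)*(3*k + 16)/((k + 4)*(k + 7)*(3*k + 13)).
Gosper form: A/B · C(k+1)/C(k) with A=k + 1, B=k + 7, C=k**2 + 25*k/3 + 52/3.
Key eq: (k + 1)·f(k+1) = (k + 6)·f(k) + (k**2 + 25*k/3 + 52/3).
d = 5 from the (1,1,2) case.
Solving with deg f ≤ 5: f(k) = k*(k + 3)*(k + 4)*(k**2 + 8*k + 17)/30.
R(k) = B(k−1)·f(k)/C(k) = k*(k + 3)*(k + 6)*(k**2 + 8*k + 17)/(10*(3*k + 13)); s_k = R·t_k = 3*k*(k**2 + 8*k + 17)/(10*(k**3 + 8*k**2 + 17*k + 10)).
Check: Δs_k = 3*(3*k + 13)/(k**5 + 17*k**4 + 107*k**3 + 307*k**2 + 396*k + 180). ✓

s_k = 3*k*(k**2 + 8*k + 17)/(10*(k**3 + 8*k**2 + 17*k + 10))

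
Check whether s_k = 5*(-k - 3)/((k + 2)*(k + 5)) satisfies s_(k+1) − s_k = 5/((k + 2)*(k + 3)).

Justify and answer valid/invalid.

Invalid: residual 20*(-k - 4)/(k**4 + 16*k**3 + 91*k**2 + 216*k + 180) ≠ 0.

s_(k+1) = 5*(-k - 4)/((k + 3)*(k + 6))
s_(k+1) − s_k = 5*(k**2 + 7*k + 14)/(k**4 + 16*k**3 + 91*k**2 + 216*k + 180)
(s_(k+1) − s_k) − t_k = 20*(-k - 4)/(k**4 + 16*k**3 + 91*k**2 + 216*k + 180)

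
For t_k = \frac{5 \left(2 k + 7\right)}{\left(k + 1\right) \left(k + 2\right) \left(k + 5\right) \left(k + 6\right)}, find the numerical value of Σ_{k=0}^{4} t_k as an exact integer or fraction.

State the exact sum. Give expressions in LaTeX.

Compute t_(k+1)/t_k: get (k + 1)*(k + 5)*(2*k + 9)/((k + 3)*(k + 7)*(2*k + 7)).
Take A(k)=k + 1, B(k)=k + 7, C(k)=k**3 + 21*k**2/2 + 73*k/2 + 42.
f must satisfy (k + 1)·f(k+1) − (k + 6)·f(k) = k**3 + 21*k**2/2 + 73*k/2 + 42.
Degrees (1,1,3) ⇒ d ≤ 5.
Solving with deg f ≤ 5: f(k) = k*(k + 2)*(k + 3)*(k + 4)*(k + 6)/10.
So s_k = (B(k−1)f/C)·t_k = (k*(k + 2)*(k + 6)**2/(5*(2*k + 7)))·t_k = k*(k + 6)/(k**2 + 6*k + 5).
Δs = 5*(2*k + 7)/(k**4 + 14*k**3 + 65*k**2 + 112*k + 60), as required.
Evaluate s at k=5 and k=0: 11/12 and 0; difference 11/12.

Σ = 11/12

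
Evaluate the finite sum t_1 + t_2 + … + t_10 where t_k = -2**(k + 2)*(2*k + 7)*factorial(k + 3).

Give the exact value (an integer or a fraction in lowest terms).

Compute t_(k+1)/t_k: get 2*(k + 4)*(2*k + 9)/(2*k + 7).
Normal form (A,B,C) = (2*k + 8, 1, k + 7/2).
Solve (2*k + 8)·f(k+1) − (1)·f(k) = k + 7/2.
d = 0 from the (1,0,1) case.
A polynomial solution: f(k) = 1/2.
Then R = B(k−1)f/C = 1/(2*k + 7), so s_k = R(k)·t_k = -2**(k + 2)*factorial(k + 3).
Δs = -2**(k + 2)*(2*k + 7)*factorial(k + 3), as required.
Evaluate s at k=11 and k=1: -714164561510400 and -192; difference -714164561510208.

Σ = -714164561510208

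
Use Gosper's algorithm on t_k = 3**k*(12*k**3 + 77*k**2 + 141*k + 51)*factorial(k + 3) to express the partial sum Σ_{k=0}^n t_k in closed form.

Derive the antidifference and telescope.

S(n) = 12*3**n*n**2*factorial(n + 4) + 33*3**n*n*factorial(n + 4) + 12*3**n*factorial(n + 4) + 18

r(k) = 3*(12*k**4 + 161*k**3 + 783*k**2 + 1605*k + 1124)/(12*k**3 + 77*k**2 + 141*k + 51) after simplifying.
Factor: A=3*k + 12; B=1; C=k**3 + 77*k**2/12 + 47*k/4 + 17/4.
Need (3*k + 12)·f(k+1) − (1)·f(k) = k**3 + 77*k**2/12 + 47*k/4 + 17/4.
Bound: deg f ≤ 2.
Solve for f: f(k) = (4*k**2 + 3*k - 3)/12 (degree 2 ≤ 2).
Then R = B(k−1)f/C = (4*k**2 + 3*k - 3)/(12*k**3 + 77*k**2 + 141*k + 51), so s_k = R(k)·t_k = 3**k*(4*k**2 + 3*k - 3)*factorial(k + 3).
s_(k+1) − s_k = 3**k*(12*k**3 + 77*k**2 + 141*k + 51)*factorial(k + 3) = t_k.
Evaluate: s_(n+1) = 3**(n + 1)*(4*n**2 + 11*n + 4)*factorial(n + 4); subtract s_(0) = -18 ⇒ S(n) = 12*3**n*n**2*factorial(n + 4) + 33*3**n*n*factorial(n + 4) + 12*3**n*factorial(n + 4) + 18.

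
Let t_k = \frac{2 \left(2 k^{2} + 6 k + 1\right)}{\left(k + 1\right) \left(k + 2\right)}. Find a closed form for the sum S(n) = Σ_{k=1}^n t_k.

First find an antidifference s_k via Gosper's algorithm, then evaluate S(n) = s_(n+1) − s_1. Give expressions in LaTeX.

Step 1: r(k) = (k + 1)*(6*k + 2*(k + 1)**2 + 7)/((k + 3)*(2*k**2 + 6*k + 1)).
Gosper form: A/B · C(k+1)/C(k) with A=k + 1, B=k + 3, C=k**2 + 3*k + 1/2.
f must satisfy (k + 1)·f(k+1) − (k + 2)·f(k) = k**2 + 3*k + 1/2.
deg f ≤ 2 (via 1,1,2).
Coefficient equations give f(k) = k*(2*k - 1)/2.
So s_k = (B(k−1)f/C)·t_k = (k*(k + 2)*(2*k - 1)/(2*k**2 + 6*k + 1))·t_k = 2*k*(2*k - 1)/(k + 1).
Δs = 2*(2*k**2 + 6*k + 1)/(k**2 + 3*k + 2), as required.
Telescope: S(n) = s_(n+1) − s_(1) = 2*(2*n**2 + 3*n + 1)/(n + 2) − (1) = n*(4*n + 5)/(n + 2).

S(n) = \frac{n \left(4 n + 5\right)}{n + 2}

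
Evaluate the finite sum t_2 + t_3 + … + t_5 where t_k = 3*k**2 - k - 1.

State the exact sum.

Step 1: r(k) = (k - 3*(k + 1)**2 + 2)/(-3*k**2 + k + 1).
Factor: A=1; B=1; C=k**2 - k/3 - 1/3.
f must satisfy (1)·f(k+1) − (1)·f(k) = k**2 - k/3 - 1/3.
Degrees (0,0,2) ⇒ d ≤ 3.
A polynomial solution: f(k) = k**2*(k - 2)/3.
R(k) = B(k−1)·f(k)/C(k) = k**2*(k - 2)/(3*k**2 - k - 1); s_k = R·t_k = k**2*(k - 2).
Δs = 3*k**2 - k - 1, as required.
Evaluate s at k=6 and k=2: 144 and 0; difference 144.

Σ = 144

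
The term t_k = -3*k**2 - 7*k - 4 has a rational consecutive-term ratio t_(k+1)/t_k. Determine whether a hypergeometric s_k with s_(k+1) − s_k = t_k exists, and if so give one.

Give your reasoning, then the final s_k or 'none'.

r(k) = (3*k**2 + 13*k + 14)/(3*k**2 + 7*k + 4) after simplifying.
Take A(k)=1, B(k)=1, C(k)=k**2 + 7*k/3 + 4/3.
f must satisfy (1)·f(k+1) − (1)·f(k) = k**2 + 7*k/3 + 4/3.
Degrees (0,0,2) ⇒ d ≤ 3.
Coefficient equations give f(k) = k*(k + 1)**2/3.
R(k) = B(k−1)·f(k)/C(k) = k*(k + 1)/(3*k + 4); s_k = R·t_k = k*(-k**2 - 2*k - 1).
Verify: -3*k**2 - 7*k - 4 matches t_k.

s_k = k*(-k**2 - 2*k - 1)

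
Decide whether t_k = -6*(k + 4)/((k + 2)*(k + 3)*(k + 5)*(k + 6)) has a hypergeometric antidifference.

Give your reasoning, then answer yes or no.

Compute t_(k+1)/t_k: get (k + 2)*(k + 5)**2/((k + 4)**2*(k + 7)).
Gosper form: A/B · C(k+1)/C(k) with A=k + 2, B=k + 7, C=k**2 + 8*k + 16.
Need (k + 2)·f(k+1) − (k + 6)·f(k) = k**2 + 8*k + 16.
d = 4 from the (1,1,2) case.
Match coefficients ⇒ f(k) = k*(k + 3)*(k + 4)*(k + 7)/20.
R(k) = B(k−1)·f(k)/C(k) = k*(k + 3)*(k + 6)*(k + 7)/(20*(k + 4)); s_k = R·t_k = 3*k*(-k - 7)/(10*(k**2 + 7*k + 10)).
Verify: 6*(-k - 4)/(k**4 + 16*k**3 + 91*k**2 + 216*k + 180) matches t_k.

Yes. s_k = 3*k*(-k - 7)/(10*(k**2 + 7*k + 10)).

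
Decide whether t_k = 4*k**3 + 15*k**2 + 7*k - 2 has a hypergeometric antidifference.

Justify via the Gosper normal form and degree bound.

t_(k+1)/t_k = (4*k**3 + 27*k**2 + 49*k + 24)/(4*k**3 + 15*k**2 + 7*k - 2).
A = 1, B = 1, C = k**3 + 15*k**2/4 + 7*k/4 - 1/2.
Set up (1)·f(k+1) − (1)·f(k) − (k**3 + 15*k**2/4 + 7*k/4 - 1/2) = 0.
From deg A=0, deg B=0, deg C=3: d=4.
Solving with deg f ≤ 4: f(k) = k*(k**3 + 3*k**2 - 3*k - 3)/4.
So s_k = (B(k−1)f/C)·t_k = (k*(k**3 + 3*k**2 - 3*k - 3)/(4*k**3 + 15*k**2 + 7*k - 2))·t_k = k*(k**3 + 3*k**2 - 3*k - 3).
Δs = 4*k**3 + 15*k**2 + 7*k - 2, as required.

Yes. s_k = k*(k**3 + 3*k**2 - 3*k - 3).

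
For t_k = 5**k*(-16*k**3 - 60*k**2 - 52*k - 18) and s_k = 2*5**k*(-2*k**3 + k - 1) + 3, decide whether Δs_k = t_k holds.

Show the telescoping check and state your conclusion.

Valid: the claim telescopes to t_k.

s_(k+1) = 10*5**k*(k - 2*(k + 1)**3) + 3
s_(k+1) − s_k = 5**k*(4*k**3 + 8*k - 20*(k + 1)**3 + 2)
(s_(k+1) − s_k) − t_k = 0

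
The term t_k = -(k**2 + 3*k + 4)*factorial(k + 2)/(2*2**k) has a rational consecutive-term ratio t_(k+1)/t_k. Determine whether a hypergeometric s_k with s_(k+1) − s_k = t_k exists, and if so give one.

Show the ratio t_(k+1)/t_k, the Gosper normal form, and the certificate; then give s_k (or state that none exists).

s_k = -(k + 1)*factorial(k + 2)/2**k

Compute t_(k+1)/t_k: get (k + 3)*(3*k + (k + 1)**2 + 7)/(2*(k**2 + 3*k + 4)).
Take A(k)=k/2 + 3/2, B(k)=1, C(k)=k**2 + 3*k + 4.
Solve (k/2 + 3/2)·f(k+1) − (1)·f(k) = k**2 + 3*k + 4.
deg f ≤ 1 (via 1,0,2).
Solving with deg f ≤ 1: f(k) = 2*(k + 1).
So s_k = (B(k−1)f/C)·t_k = (2*(k + 1)/(k**2 + 3*k + 4))·t_k = -(k + 1)*factorial(k + 2)/2**k.
Verify: -(k**2 + 3*k + 4)*factorial(k + 2)/(2*2**k) matches t_k.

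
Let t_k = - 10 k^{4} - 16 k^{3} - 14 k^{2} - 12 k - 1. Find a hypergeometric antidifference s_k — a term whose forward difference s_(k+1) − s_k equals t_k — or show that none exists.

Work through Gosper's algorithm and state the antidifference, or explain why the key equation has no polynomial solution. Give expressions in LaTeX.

s_k = k \left(- 2 k^{4} + k^{3} - 3 k + 3\right)

t_(k+1)/t_k = (10*k**4 + 56*k**3 + 122*k**2 + 128*k + 53)/(10*k**4 + 16*k**3 + 14*k**2 + 12*k + 1).
A = 1, B = 1, C = k**4 + 8*k**3/5 + 7*k**2/5 + 6*k/5 + 1/10.
Solve (1)·f(k+1) − (1)·f(k) = k**4 + 8*k**3/5 + 7*k**2/5 + 6*k/5 + 1/10.
Bound: deg f ≤ 5.
Solving with deg f ≤ 5: f(k) = k*(2*k**4 - k**3 + 3*k - 3)/10.
Then R = B(k−1)f/C = k*(2*k**4 - k**3 + 3*k - 3)/(10*k**4 + 16*k**3 + 14*k**2 + 12*k + 1), so s_k = R(k)·t_k = k*(-2*k**4 + k**3 - 3*k + 3).
Δs = -10*k**4 - 16*k**3 - 14*k**2 - 12*k - 1, as required.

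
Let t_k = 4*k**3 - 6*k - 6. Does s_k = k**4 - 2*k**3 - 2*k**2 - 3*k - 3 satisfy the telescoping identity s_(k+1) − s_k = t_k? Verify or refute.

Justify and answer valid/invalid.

Valid: the claim telescopes to t_k.

s_(k+1) = k**4 + 2*k**3 - 2*k**2 - 9*k - 9
s_(k+1) − s_k = 4*k**3 - 6*k - 6
(s_(k+1) − s_k) − t_k = 0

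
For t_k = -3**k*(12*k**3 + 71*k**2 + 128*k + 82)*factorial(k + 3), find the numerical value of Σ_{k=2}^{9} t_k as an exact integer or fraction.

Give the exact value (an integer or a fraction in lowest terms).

Σ = -151492132702288800

Ratio r(k) = 3*(12*k**4 + 155*k**3 + 734*k**2 + 1517*k + 1172)/(12*k**3 + 71*k**2 + 128*k + 82).
Gosper form: A/B · C(k+1)/C(k) with A=3*k + 12, B=1, C=k**3 + 71*k**2/12 + 32*k/3 + 41/6.
Need (3*k + 12)·f(k+1) − (1)·f(k) = k**3 + 71*k**2/12 + 32*k/3 + 41/6.
Degrees (1,0,3) ⇒ d ≤ 2.
Coefficient equations give f(k) = (4*k**2 + k + 2)/12.
Certificate R = B(k−1)f/C = (4*k**2 + k + 2)/(12*k**3 + 71*k**2 + 128*k + 82) gives s_k = -3**k*(4*k**2 + k + 2)*factorial(k + 3).
Δs = -3**k*(12*k**3 + 71*k**2 + 128*k + 82)*factorial(k + 3), as required.
Telescoping: Σ = s_(10) − s_(2) = -151492132702310400 − (-21600) = -151492132702288800.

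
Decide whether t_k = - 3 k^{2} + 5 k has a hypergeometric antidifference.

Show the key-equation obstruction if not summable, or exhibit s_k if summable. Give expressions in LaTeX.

Ratio r(k) = (3*k**2 + k - 2)/(k*(3*k - 5)).
So A=1 and B=1, with C=k**2 - 5*k/3.
Need (1)·f(k+1) − (1)·f(k) = k**2 - 5*k/3.
From deg A=0, deg B=0, deg C=2: d=3.
Solve for f: f(k) = k*(k - 3)*(k - 1)/3 (degree 3 ≤ 3).
Then R = B(k−1)f/C = (k - 3)*(k - 1)/(3*k - 5), so s_k = R(k)·t_k = k*(-k**2 + 4*k - 3).
Δs = k*(5 - 3*k), as required.

Yes. s_k = k \left(- k^{2} + 4 k - 3\right).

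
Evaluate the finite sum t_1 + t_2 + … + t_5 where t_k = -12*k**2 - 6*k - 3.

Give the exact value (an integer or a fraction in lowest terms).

Ratio r(k) = (4*k**2 + 10*k + 7)/(4*k**2 + 2*k + 1).
Take A(k)=1, B(k)=1, C(k)=k**2 + k/2 + 1/4.
Need (1)·f(k+1) − (1)·f(k) = k**2 + k/2 + 1/4.
d = 3 from the (0,0,2) case.
Match coefficients ⇒ f(k) = k*(4*k**2 - 3*k + 2)/12.
Get s_k = R·t_k = k*(-4*k**2 + 3*k - 2) with R(k) = B(k−1)f(k)/C(k) = k*(4*k**2 - 3*k + 2)/(3*(4*k**2 + 2*k + 1)).
s_(k+1) − s_k = -12*k**2 - 6*k - 3 = t_k.
Telescoping: Σ = s_(6) − s_(1) = -768 − (-3) = -765.

Σ = -765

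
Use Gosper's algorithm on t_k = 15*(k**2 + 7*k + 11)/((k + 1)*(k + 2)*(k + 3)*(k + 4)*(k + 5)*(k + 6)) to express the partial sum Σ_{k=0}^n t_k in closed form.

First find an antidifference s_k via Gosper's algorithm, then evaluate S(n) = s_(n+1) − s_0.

Compute t_(k+1)/t_k: get (k + 1)*(7*k + (k + 1)**2 + 18)/((k + 7)*(k**2 + 7*k + 11)).
So A=k + 1 and B=k + 7, with C=k**2 + 7*k + 11.
Key eq: (k + 1)·f(k+1) = (k + 6)·f(k) + (k**2 + 7*k + 11).
d = 5 from the (1,1,2) case.
Match coefficients ⇒ f(k) = k*(k + 2)*(k + 4)*(k**2 + 9*k + 23)/45.
Then R = B(k−1)f/C = k*(k + 2)*(k + 4)*(k + 6)*(k**2 + 9*k + 23)/(45*(k**2 + 7*k + 11)), so s_k = R(k)·t_k = k*(k**2 + 9*k + 23)/(3*(k**3 + 9*k**2 + 23*k + 15)).
Check: Δs_k = 15*(k**2 + 7*k + 11)/(k**6 + 21*k**5 + 175*k**4 + 735*k**3 + 1624*k**2 + 1764*k + 720). ✓
Σ_(k=0)^n t_k = s_(n+1) − s_(0) = ((n**3 + 12*n**2 + 44*n + 33)/(3*(n**3 + 12*n**2 + 44*n + 48))) − (0), i.e. (n**3 + 12*n**2 + 44*n + 33)/(3*(n**3 + 12*n**2 + 44*n + 48)).

S(n) = (n**3 + 12*n**2 + 44*n + 33)/(3*(n**3 + 12*n**2 + 44*n + 48))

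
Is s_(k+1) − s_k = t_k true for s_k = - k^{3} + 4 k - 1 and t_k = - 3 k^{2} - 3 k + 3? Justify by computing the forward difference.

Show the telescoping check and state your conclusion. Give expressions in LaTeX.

s_(k+1) = 4*k - (k + 1)**3 + 3
s_(k+1) − s_k = -3*k**2 - 3*k + 3
(s_(k+1) − s_k) − t_k = 0

Valid: the claim telescopes to t_k.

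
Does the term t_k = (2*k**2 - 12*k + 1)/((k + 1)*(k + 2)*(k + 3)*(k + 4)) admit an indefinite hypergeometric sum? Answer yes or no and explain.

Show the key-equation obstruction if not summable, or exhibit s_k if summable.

Yes. s_k = k*(3 - 2*k)/((k + 1)*(k + 2)*(k + 3)).

The ratio is -(k + 1)*(12*k - 2*(k + 1)**2 + 11)/((k + 5)*(2*k**2 - 12*k + 1)).
A = k + 1, B = k + 5, C = k**2 - 6*k + 1/2.
f must satisfy (k + 1)·f(k+1) − (k + 4)·f(k) = k**2 - 6*k + 1/2.
d = 3 from the (1,1,2) case.
Solving with deg f ≤ 3: f(k) = -k*(2*k - 3)/2.
R(k) = B(k−1)·f(k)/C(k) = -k*(k + 4)*(2*k - 3)/(2*k**2 - 12*k + 1); s_k = R·t_k = k*(3 - 2*k)/((k + 1)*(k + 2)*(k + 3)).
Δs = (2*k**2 - 12*k + 1)/(k**4 + 10*k**3 + 35*k**2 + 50*k + 24), as required.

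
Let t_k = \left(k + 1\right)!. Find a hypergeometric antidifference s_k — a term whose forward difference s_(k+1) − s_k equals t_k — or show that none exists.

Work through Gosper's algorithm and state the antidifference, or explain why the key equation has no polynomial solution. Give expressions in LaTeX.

none (Gosper's algorithm certifies no s_k)

r(k) = k + 2 after simplifying.
Normal form (A,B,C) = (k + 2, 1, 1).
Key eq: (k + 2)·f(k+1) = (1)·f(k) + (1).
deg f ≤ -1 (via 1,0,0).
d = -1 < 0 ⇒ no nonzero polynomial f; not summable.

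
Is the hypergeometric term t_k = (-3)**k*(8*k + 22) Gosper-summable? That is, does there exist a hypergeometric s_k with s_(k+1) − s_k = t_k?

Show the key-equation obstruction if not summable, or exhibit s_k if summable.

Yes. s_k = -2*(-3)**k*(k + 2).

t_(k+1)/t_k = 3*(-4*k - 15)/(4*k + 11).
Gosper form: A/B · C(k+1)/C(k) with A=-3, B=1, C=k + 11/4.
Key eq: (-3)·f(k+1) = (1)·f(k) + (k + 11/4).
Degrees (0,0,1) ⇒ d ≤ 1.
Solving with deg f ≤ 1: f(k) = -(k + 2)/4.
Then R = B(k−1)f/C = -(k + 2)/(4*k + 11), so s_k = R(k)·t_k = -2*(-3)**k*(k + 2).
s_(k+1) − s_k = (-3)**k*(8*k + 22) = t_k.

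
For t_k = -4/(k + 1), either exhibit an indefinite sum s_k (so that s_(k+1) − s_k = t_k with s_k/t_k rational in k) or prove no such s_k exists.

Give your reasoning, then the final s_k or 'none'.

none — t_k is not Gosper-summable

The ratio is (k + 1)/(k + 2).
Gosper form: A/B · C(k+1)/C(k) with A=k + 1, B=k + 2, C=1.
f must satisfy (k + 1)·f(k+1) − (k + 1)·f(k) = 1.
From deg A=1, deg B=1, deg C=0: d=0.
Write f(k) = c0. Then LHS − RHS = -1, requiring -1 = 0: contradictory. No certificate.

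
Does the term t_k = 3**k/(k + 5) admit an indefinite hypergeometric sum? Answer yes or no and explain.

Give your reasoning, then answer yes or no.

Step 1: r(k) = 3*(k + 5)/(k + 6).
A = 3*k + 15, B = k + 6, C = 1.
Set up (3*k + 15)·f(k+1) − (k + 5)·f(k) − (1) = 0.
Degrees (1,1,0) ⇒ d ≤ -1.
Bound -1 < 0, so the key equation has no polynomial solution.

No — key equation has no polynomial f.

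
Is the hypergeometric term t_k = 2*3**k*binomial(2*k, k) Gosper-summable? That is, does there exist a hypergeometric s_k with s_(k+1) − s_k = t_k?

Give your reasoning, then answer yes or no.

No — t_k has no hypergeometric antidifference.

r(k) = 6*(2*k + 1)/(k + 1) after simplifying.
Take A(k)=12*k + 6, B(k)=k + 1, C(k)=1.
Set up (12*k + 6)·f(k+1) − (k)·f(k) − (1) = 0.
d = -1 from the (1,1,0) case.
Negative degree bound (-1): no f exists, t_k not Gosper-summable.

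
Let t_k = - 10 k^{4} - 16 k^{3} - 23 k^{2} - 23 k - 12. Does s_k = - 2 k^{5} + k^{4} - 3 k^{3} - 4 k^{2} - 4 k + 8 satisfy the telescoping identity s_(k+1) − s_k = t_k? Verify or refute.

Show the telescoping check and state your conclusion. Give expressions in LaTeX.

Valid: the claim telescopes to t_k.

s_(k+1) = -2*k**5 - 9*k**4 - 19*k**3 - 27*k**2 - 27*k - 4
s_(k+1) − s_k = -10*k**4 - 16*k**3 - 23*k**2 - 23*k - 12
(s_(k+1) − s_k) − t_k = 0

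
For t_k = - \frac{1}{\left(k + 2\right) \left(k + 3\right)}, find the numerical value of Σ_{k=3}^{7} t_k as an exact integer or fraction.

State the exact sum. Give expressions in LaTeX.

The ratio is (k + 2)/(k + 4).
Gosper form: A/B · C(k+1)/C(k) with A=k + 2, B=k + 4, C=1.
Solve (k + 2)·f(k+1) − (k + 3)·f(k) = 1.
deg f ≤ 1 (via 1,1,0).
Coefficient equations give f(k) = k/2.
R(k) = B(k−1)·f(k)/C(k) = k*(k + 3)/2; s_k = R·t_k = -k/(2*k + 4).
Verify: -1/(k**2 + 5*k + 6) matches t_k.
Evaluate s at k=8 and k=3: -2/5 and -3/10; difference -1/10.

Σ = -1/10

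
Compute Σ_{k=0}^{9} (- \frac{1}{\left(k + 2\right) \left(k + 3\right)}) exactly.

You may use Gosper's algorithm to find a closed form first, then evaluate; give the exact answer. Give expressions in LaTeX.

Σ = -5/12

Ratio r(k) = (k + 2)/(k + 4).
A = k + 2, B = k + 4, C = 1.
Set up (k + 2)·f(k+1) − (k + 3)·f(k) − (1) = 0.
deg f ≤ 1 (via 1,1,0).
Match coefficients ⇒ f(k) = k/2.
So s_k = (B(k−1)f/C)·t_k = (k*(k + 3)/2)·t_k = -k/(2*k + 4).
Verify: -1/(k**2 + 5*k + 6) matches t_k.
Sum = s_(10) − s_(0); s_(10) = -5/12, s_(0) = 0 ⇒ -5/12.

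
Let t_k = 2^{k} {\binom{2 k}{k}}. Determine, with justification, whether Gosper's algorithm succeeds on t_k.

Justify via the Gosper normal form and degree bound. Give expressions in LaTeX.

Step 1: r(k) = 4*(2*k + 1)/(k + 1).
Take A(k)=8*k + 4, B(k)=k + 1, C(k)=1.
Solve (8*k + 4)·f(k+1) − (k)·f(k) = 1.
From deg A=1, deg B=1, deg C=0: d=-1.
Bound -1 < 0, so the key equation has no polynomial solution.

No; the degree bound rules out any f.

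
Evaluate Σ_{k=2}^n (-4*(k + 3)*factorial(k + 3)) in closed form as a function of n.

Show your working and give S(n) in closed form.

S(n) = 480 - 4*factorial(n + 4)

r(k) = (k + 4)**2/(k + 3) after simplifying.
Gosper form: A/B · C(k+1)/C(k) with A=k + 4, B=1, C=k + 3.
f must satisfy (k + 4)·f(k+1) − (1)·f(k) = k + 3.
deg f ≤ 0 (via 1,0,1).
Solving with deg f ≤ 0: f(k) = 1.
Get s_k = R·t_k = -4*factorial(k + 3) with R(k) = B(k−1)f(k)/C(k) = 1/(k + 3).
s_(k+1) − s_k = -4*(k + 3)*factorial(k + 3) = t_k.
Telescope: S(n) = s_(n+1) − s_(2) = -4*factorial(n + 4) − (-480) = 480 - 4*factorial(n + 4).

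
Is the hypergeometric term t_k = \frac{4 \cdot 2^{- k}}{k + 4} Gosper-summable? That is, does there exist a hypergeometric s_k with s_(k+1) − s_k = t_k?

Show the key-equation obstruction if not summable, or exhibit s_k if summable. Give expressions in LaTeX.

Compute t_(k+1)/t_k: get (k + 4)/(2*(k + 5)).
Take A(k)=k/2 + 2, B(k)=k + 5, C(k)=1.
Solve (k/2 + 2)·f(k+1) − (k + 4)·f(k) = 1.
Bound: deg f ≤ -1.
d = -1 < 0 ⇒ no nonzero polynomial f; not summable.

No — negative degree bound, so no certificate f.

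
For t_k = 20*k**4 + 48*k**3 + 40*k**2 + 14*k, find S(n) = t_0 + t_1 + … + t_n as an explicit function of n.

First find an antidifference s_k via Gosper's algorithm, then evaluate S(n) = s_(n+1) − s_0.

t_(k+1)/t_k = (10*k**4 + 64*k**3 + 152*k**2 + 159*k + 61)/(k*(10*k**3 + 24*k**2 + 20*k + 7)).
Gosper form: A/B · C(k+1)/C(k) with A=1, B=1, C=k**4 + 12*k**3/5 + 2*k**2 + 7*k/10.
f must satisfy (1)·f(k+1) − (1)·f(k) = k**4 + 12*k**3/5 + 2*k**2 + 7*k/10.
From deg A=0, deg B=0, deg C=4: d=5.
A polynomial solution: f(k) = k*(k - 1)*(4*k**3 + 6*k**2 + 2*k + 1)/20.
R(k) = B(k−1)·f(k)/C(k) = (k - 1)*(4*k**3 + 6*k**2 + 2*k + 1)/(2*(10*k**3 + 24*k**2 + 20*k + 7)); s_k = R·t_k = k*(4*k**4 + 2*k**3 - 4*k**2 - k - 1).
s_(k+1) − s_k = 2*k*(10*k**3 + 24*k**2 + 20*k + 7) = t_k.
Σ_(k=0)^n t_k = s_(n+1) − s_(0) = (n*(4*n**4 + 22*n**3 + 44*n**2 + 39*n + 13)) − (0), i.e. n*(4*n**4 + 22*n**3 + 44*n**2 + 39*n + 13).

S(n) = n*(4*n**4 + 22*n**3 + 44*n**2 + 39*n + 13)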